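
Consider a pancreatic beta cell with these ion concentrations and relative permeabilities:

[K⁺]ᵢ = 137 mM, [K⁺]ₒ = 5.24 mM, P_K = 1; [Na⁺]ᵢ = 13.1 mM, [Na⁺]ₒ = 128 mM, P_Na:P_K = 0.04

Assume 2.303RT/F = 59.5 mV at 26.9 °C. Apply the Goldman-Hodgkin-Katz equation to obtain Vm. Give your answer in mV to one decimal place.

Vm = 59.5 · log₁₀[(Σ P·[cation]ₒ + Σ P·[anion]ᵢ) / (Σ P·[cation]ᵢ + Σ P·[anion]ₒ)]
Numerator = 1×5.24 + 0.04×128 = 10.36
Denominator = 1×137 + 0.04×13.1 = 137.5
Vm = 59.5 · log₁₀(0.075332) = 59.5 × (-1.1230) = -66.82 mV

-66.8 mV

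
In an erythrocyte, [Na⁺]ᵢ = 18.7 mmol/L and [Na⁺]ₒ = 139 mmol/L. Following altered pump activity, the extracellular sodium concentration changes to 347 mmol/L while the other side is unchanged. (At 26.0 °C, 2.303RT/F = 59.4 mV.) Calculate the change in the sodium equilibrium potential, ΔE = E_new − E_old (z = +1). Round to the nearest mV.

24 mV

E_old = (59.4/1)·log₁₀(139/18.7) = 51.75 mV
E_new = (59.4/1)·log₁₀(347/18.7) = 75.35 mV
ΔE = 75.35 − (51.75) = 23.60 mV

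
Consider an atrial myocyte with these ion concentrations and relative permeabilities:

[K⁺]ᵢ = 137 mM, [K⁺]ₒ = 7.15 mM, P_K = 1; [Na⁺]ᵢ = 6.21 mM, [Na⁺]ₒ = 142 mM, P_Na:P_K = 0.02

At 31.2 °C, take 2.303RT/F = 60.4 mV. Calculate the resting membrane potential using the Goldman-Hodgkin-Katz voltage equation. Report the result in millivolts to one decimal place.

Vm = 60.4 · log₁₀[(Σ P·[cation]ₒ + Σ P·[anion]ᵢ) / (Σ P·[cation]ᵢ + Σ P·[anion]ₒ)]
Numerator = 1×7.15 + 0.02×142 = 9.99
Denominator = 1×137 + 0.02×6.21 = 137.1
Vm = 60.4 · log₁₀(0.072854) = 60.4 × (-1.1375) = -68.71 mV

-68.7 mV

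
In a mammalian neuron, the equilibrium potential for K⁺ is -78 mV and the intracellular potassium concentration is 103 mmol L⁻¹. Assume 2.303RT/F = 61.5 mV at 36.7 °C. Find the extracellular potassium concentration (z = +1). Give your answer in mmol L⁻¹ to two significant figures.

5.6 mmol L⁻¹

Nernst: E = (61.5/1) · log₁₀([out]/[in]), so log₁₀([out]/[in]) = -78.0 × 1 / 61.5 = -1.2683.
[out]/[in] = 10^(-1.2683) = 0.05391.
[out] = 0.05391 × 103 = 5.553 mmol L⁻¹.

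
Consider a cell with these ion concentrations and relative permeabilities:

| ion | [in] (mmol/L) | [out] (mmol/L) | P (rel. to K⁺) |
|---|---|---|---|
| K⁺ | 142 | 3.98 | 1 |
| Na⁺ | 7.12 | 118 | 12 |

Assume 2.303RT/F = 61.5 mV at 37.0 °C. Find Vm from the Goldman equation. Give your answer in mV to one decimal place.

Vm = 61.5 · log₁₀[(Σ P·[cation]ₒ + Σ P·[anion]ᵢ) / (Σ P·[cation]ᵢ + Σ P·[anion]ₒ)]
Numerator = 1×3.98 + 12×118 = 1420
Denominator = 1×142 + 12×7.12 = 227.4
Vm = 61.5 · log₁₀(6.2433) = 61.5 × (0.7954) = 48.92 mV

48.9 mV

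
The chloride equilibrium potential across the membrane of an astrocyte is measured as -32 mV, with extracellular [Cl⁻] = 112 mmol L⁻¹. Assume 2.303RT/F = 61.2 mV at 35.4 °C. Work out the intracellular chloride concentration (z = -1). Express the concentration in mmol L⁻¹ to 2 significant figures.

Nernst: E = (61.2/-1) · log₁₀([out]/[in]), so log₁₀([out]/[in]) = -32.0 × -1 / 61.2 = 0.5229.
[out]/[in] = 10^(0.5229) = 3.333.
[in] = 112 / 3.333 = 33.6 mmol L⁻¹.

34 mmol L⁻¹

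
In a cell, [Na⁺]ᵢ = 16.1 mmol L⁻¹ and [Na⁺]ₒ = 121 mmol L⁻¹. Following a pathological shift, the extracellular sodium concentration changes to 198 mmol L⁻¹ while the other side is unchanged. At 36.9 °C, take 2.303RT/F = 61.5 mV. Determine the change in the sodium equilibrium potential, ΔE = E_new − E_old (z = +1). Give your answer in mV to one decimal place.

13.2 mV

E_old = (61.5/1)·log₁₀(121/16.1) = 53.87 mV
E_new = (61.5/1)·log₁₀(198/16.1) = 67.03 mV
ΔE = 67.03 − (53.87) = 13.15 mV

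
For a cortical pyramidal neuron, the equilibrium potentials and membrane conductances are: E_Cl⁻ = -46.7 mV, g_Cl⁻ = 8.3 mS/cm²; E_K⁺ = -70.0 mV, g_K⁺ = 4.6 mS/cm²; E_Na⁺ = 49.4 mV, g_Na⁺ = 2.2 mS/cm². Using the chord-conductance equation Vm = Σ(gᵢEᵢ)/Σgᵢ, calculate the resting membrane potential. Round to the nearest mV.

Σ gᵢEᵢ = 8.3·(-46.7) + 4.6·(-70.0) + 2.2·(49.4) = -600.93
Σ gᵢ = 8.3 + 4.6 + 2.2 = 15.1
Vm = -600.93 / 15.1 = -39.80 mV

-40 mV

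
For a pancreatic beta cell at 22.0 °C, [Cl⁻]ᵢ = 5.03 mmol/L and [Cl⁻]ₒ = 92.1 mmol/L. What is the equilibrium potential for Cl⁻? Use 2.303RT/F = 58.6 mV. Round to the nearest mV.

E = (58.6/z) · log₁₀([Cl⁻]_out/[Cl⁻]_in) with z = -1.
For an anion, dividing by z = -1 reverses the sign.
= (58.6/-1) · log₁₀(92.1/5.03) = -58.60 · log₁₀(18.31)
= -58.60 · (1.2627) = -73.99 mV

-74 mV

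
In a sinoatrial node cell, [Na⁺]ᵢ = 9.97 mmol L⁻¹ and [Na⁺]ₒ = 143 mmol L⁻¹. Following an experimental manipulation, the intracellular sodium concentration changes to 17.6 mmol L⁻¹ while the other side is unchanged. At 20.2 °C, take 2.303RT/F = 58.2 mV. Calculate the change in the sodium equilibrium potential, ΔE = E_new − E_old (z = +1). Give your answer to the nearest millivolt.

E_old = (58.2/1)·log₁₀(143/9.97) = 67.32 mV
E_new = (58.2/1)·log₁₀(143/17.6) = 52.95 mV
ΔE = 52.95 − (67.32) = -14.36 mV

-14 mV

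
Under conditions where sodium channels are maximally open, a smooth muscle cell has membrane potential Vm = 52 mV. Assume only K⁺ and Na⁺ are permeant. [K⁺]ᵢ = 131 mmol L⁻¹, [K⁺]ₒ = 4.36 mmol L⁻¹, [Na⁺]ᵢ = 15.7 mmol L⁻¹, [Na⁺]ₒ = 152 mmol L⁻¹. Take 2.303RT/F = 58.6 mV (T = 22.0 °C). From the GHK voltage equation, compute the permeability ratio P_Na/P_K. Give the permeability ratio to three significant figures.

Let α = P_Na/P_K. GHK: Vm = 58.6·log₁₀[(Kₒ + α·Naₒ)/(Kᵢ + α·Naᵢ)].
10^(Vm/58.6) = 10^(52.0/58.6) = 7.7156
So 7.7156·(Kᵢ + α·Naᵢ) = Kₒ + α·Naₒ → α = (7.7156·131.0 − 4.36) / (152.0 − 7.7156·15.7)
α = (1011 − 4.36) / (152.0 − 121.1) = 1006/30.86 = 32.61

32.6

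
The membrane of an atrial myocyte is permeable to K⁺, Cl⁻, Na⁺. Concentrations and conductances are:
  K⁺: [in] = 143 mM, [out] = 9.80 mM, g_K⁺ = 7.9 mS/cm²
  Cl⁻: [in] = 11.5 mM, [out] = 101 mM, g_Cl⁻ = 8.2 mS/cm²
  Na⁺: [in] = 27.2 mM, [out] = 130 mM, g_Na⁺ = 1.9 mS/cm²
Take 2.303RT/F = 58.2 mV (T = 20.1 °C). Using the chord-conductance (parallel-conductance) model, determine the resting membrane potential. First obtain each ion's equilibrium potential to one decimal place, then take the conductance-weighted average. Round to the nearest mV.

-51 mV

E_K⁺ = (58.2/1)·log₁₀(9.80/143) = -67.8 mV
E_Cl⁻ = (58.2/-1)·log₁₀(101/11.5) = -54.9 mV
E_Na⁺ = (58.2/1)·log₁₀(130/27.2) = 39.5 mV
Vm = (Σ gᵢEᵢ)/(Σ gᵢ) = (7.9·-67.8 + 8.2·-54.9 + 1.9·39.5) / (7.9 + 8.2 + 1.9)
= -910.75 / 18 = -50.60 mV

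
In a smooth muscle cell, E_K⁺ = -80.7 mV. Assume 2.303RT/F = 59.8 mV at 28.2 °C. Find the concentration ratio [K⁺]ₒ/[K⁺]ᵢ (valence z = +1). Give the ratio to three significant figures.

log₁₀([out]/[in]) = E·z/(59.8) = -80.7 × 1 / 59.8 = -1.3495
[out]/[in] = 10^(-1.3495) = 0.04472

0.0447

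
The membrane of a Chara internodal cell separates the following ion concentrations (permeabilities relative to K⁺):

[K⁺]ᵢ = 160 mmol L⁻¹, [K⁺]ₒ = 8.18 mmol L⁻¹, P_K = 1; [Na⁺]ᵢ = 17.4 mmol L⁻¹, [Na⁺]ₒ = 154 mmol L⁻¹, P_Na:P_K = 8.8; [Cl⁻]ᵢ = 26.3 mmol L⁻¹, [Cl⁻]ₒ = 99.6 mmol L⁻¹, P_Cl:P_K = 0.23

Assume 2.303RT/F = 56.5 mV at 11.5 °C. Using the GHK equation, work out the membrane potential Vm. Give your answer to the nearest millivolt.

Vm = 56.5 · log₁₀[(Σ P·[cation]ₒ + Σ P·[anion]ᵢ) / (Σ P·[cation]ᵢ + Σ P·[anion]ₒ)]
Numerator = 1×8.18 + 8.8×154 + 0.23×26.3 = 1369
Denominator = 1×160 + 8.8×17.4 + 0.23×99.6 = 336
Vm = 56.5 · log₁₀(4.0753) = 56.5 × (0.6102) = 34.47 mV

34 mV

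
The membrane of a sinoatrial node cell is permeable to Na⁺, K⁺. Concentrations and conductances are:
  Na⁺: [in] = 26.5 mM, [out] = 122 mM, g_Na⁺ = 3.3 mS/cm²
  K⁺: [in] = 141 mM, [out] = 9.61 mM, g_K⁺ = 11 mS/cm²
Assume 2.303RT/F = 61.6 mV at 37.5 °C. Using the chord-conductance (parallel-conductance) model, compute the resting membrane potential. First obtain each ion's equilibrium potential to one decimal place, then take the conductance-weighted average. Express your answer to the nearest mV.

-46 mV

E_Na⁺ = (61.6/1)·log₁₀(122/26.5) = 40.8 mV
E_K⁺ = (61.6/1)·log₁₀(9.61/141) = -71.9 mV
Vm = (Σ gᵢEᵢ)/(Σ gᵢ) = (3.3·40.8 + 11·-71.9) / (3.3 + 11)
= -656.26 / 14.3 = -45.89 mV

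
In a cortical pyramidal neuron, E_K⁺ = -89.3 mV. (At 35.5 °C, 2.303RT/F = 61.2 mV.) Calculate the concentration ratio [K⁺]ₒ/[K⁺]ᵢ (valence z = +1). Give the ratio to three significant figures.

log₁₀([out]/[in]) = E·z/(61.2) = -89.3 × 1 / 61.2 = -1.4592
[out]/[in] = 10^(-1.4592) = 0.03474

0.0347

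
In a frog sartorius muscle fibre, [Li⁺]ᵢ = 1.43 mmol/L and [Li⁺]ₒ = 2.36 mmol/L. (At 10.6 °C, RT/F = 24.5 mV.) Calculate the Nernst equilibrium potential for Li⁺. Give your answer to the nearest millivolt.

E = (24.5/z) · ln([Li⁺]_out/[Li⁺]_in) with z = +1.
= (24.5/1) · ln(2.36/1.43) = 24.50 · ln(1.65)
= 24.50 · (0.5010) = 12.27 mV

12 mV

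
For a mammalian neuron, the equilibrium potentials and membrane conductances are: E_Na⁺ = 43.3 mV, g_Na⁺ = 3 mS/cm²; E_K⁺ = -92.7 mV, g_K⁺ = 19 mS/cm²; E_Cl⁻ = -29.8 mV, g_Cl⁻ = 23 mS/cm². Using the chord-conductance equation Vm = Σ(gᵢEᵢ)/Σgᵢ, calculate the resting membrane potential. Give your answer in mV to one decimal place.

Σ gᵢEᵢ = 3·(43.3) + 19·(-92.7) + 23·(-29.8) = -2316.80
Σ gᵢ = 3 + 19 + 23 = 45
Vm = -2316.80 / 45 = -51.48 mV

-51.5 mV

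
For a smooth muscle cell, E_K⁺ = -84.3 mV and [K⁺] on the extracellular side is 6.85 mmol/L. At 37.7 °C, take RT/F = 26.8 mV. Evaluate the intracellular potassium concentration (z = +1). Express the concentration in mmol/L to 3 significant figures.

Nernst: E = (26.8/1) · ln([out]/[in]), so ln([out]/[in]) = -84.3 × 1 / 26.8 = -3.1455.
[out]/[in] = e^(-3.1455) = 0.04304.
[in] = 6.85 / 0.04304 = 159.1 mmol/L.

159 mmol/L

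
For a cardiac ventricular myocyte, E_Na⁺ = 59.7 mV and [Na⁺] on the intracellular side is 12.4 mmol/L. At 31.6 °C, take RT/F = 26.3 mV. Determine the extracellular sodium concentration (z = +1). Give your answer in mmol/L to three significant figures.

120 mmol/L

Nernst: E = (26.3/1) · ln([out]/[in]), so ln([out]/[in]) = 59.7 × 1 / 26.3 = 2.2700.
[out]/[in] = e^(2.2700) = 9.679.
[out] = 9.679 × 12.4 = 120 mmol/L.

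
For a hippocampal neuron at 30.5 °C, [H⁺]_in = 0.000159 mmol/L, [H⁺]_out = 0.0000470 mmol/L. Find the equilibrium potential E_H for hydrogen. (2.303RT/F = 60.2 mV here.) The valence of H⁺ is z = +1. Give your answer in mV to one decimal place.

E = (60.2/z) · log₁₀([H⁺]_out/[H⁺]_in) with z = +1.
= (60.2/1) · log₁₀(0.0000470/0.000159) = 60.20 · log₁₀(0.2956)
= 60.20 · (-0.5293) = -31.86 mV

-31.9 mV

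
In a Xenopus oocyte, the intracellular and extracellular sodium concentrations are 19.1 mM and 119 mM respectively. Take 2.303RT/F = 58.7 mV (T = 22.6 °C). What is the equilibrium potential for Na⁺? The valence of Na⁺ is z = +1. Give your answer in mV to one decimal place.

E = (58.7/z) · log₁₀([Na⁺]_out/[Na⁺]_in) with z = +1.
= (58.7/1) · log₁₀(119/19.1) = 58.70 · log₁₀(6.23)
= 58.70 · (0.7945) = 46.64 mV

46.6 mV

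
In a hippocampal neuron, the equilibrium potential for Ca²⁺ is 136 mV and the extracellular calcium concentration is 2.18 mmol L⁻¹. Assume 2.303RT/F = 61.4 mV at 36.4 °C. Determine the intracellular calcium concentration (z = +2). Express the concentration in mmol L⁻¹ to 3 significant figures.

0.0000810 mmol L⁻¹

Nernst: E = (61.4/2) · log₁₀([out]/[in]), so log₁₀([out]/[in]) = 136.0 × 2 / 61.4 = 4.4300.
[out]/[in] = 10^(4.4300) = 2.691e+04.
[in] = 2.18 / 2.691e+04 = 8.1e-05 mmol L⁻¹.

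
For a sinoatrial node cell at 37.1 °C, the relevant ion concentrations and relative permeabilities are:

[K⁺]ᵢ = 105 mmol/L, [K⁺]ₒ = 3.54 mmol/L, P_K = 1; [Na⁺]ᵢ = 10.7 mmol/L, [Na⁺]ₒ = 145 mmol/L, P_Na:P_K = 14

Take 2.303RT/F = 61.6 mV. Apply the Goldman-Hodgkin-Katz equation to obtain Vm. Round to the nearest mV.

Vm = 61.6 · log₁₀[(Σ P·[cation]ₒ + Σ P·[anion]ᵢ) / (Σ P·[cation]ᵢ + Σ P·[anion]ₒ)]
Numerator = 1×3.54 + 14×145 = 2034
Denominator = 1×105 + 14×10.7 = 254.8
Vm = 61.6 · log₁₀(7.9809) = 61.6 × (0.9021) = 55.57 mV

56 mV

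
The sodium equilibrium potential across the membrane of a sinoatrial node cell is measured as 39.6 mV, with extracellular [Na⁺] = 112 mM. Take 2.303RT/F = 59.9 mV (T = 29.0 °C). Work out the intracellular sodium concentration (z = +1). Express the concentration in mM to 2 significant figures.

Nernst: E = (59.9/1) · log₁₀([out]/[in]), so log₁₀([out]/[in]) = 39.6 × 1 / 59.9 = 0.6611.
[out]/[in] = 10^(0.6611) = 4.582.
[in] = 112 / 4.582 = 24.44 mM.

24 mM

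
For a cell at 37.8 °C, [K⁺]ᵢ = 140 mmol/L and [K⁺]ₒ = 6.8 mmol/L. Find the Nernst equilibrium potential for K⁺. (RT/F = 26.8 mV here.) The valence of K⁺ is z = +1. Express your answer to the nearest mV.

-81 mV

E = (26.8/z) · ln([K⁺]_out/[K⁺]_in) with z = +1.
= (26.8/1) · ln(6.8/140) = 26.80 · ln(0.04857)
= 26.80 · (-3.0247) = -81.06 mV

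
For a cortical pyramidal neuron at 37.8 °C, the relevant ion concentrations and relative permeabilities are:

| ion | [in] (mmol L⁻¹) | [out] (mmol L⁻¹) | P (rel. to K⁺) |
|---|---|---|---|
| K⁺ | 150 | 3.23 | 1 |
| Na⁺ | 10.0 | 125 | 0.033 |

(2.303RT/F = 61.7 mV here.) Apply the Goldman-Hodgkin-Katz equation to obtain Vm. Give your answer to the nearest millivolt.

Vm = 61.7 · log₁₀[(Σ P·[cation]ₒ + Σ P·[anion]ᵢ) / (Σ P·[cation]ᵢ + Σ P·[anion]ₒ)]
Numerator = 1×3.23 + 0.033×125 = 7.355
Denominator = 1×150 + 0.033×10.0 = 150.3
Vm = 61.7 · log₁₀(0.048926) = 61.7 × (-1.3105) = -80.86 mV

-81 mV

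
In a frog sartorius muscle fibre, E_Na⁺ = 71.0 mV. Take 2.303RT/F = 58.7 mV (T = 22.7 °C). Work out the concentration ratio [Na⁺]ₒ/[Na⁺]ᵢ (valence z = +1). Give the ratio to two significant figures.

log₁₀([out]/[in]) = E·z/(58.7) = 71.0 × 1 / 58.7 = 1.2095
[out]/[in] = 10^(1.2095) = 16.2

16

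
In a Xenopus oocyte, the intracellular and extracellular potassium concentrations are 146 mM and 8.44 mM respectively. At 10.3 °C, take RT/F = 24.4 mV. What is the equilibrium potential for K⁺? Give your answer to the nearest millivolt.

E = (24.4/z) · ln([K⁺]_out/[K⁺]_in) with z = +1.
= (24.4/1) · ln(8.44/146) = 24.40 · ln(0.05781)
= 24.40 · (-2.8506) = -69.56 mV

-70 mV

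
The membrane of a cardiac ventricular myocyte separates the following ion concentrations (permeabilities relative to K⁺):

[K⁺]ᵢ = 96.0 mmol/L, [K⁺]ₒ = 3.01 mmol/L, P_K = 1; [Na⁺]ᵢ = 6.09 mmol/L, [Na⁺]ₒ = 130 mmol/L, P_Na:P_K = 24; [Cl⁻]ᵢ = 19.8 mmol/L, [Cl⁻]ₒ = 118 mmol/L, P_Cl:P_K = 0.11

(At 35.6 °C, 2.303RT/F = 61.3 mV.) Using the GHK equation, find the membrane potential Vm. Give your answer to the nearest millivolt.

67 mV

Vm = 61.3 · log₁₀[(Σ P·[cation]ₒ + Σ P·[anion]ᵢ) / (Σ P·[cation]ᵢ + Σ P·[anion]ₒ)]
Numerator = 1×3.01 + 24×130 + 0.11×19.8 = 3125
Denominator = 1×96.0 + 24×6.09 + 0.11×118 = 255.1
Vm = 61.3 · log₁₀(12.249) = 61.3 × (1.0881) = 66.70 mV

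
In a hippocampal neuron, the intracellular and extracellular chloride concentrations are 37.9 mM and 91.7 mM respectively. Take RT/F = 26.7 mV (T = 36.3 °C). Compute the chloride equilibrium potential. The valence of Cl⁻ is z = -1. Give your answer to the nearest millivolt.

E = (26.7/z) · ln([Cl⁻]_out/[Cl⁻]_in) with z = -1.
For an anion, dividing by z = -1 reverses the sign.
= (26.7/-1) · ln(91.7/37.9) = -26.70 · ln(2.42)
= -26.70 · (0.8836) = -23.59 mV

-24 mV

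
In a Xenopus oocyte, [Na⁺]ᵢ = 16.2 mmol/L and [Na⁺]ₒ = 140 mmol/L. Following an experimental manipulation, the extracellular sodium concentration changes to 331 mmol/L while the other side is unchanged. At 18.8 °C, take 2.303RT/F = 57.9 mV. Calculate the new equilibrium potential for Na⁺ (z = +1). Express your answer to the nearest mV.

76 mV

After the shift: [Na⁺]_out = 331, [Na⁺]_in = 16.2 mmol/L.
E_new = (57.9/1)·log₁₀(331/16.2) = 57.90 · (1.3103) = 75.87 mV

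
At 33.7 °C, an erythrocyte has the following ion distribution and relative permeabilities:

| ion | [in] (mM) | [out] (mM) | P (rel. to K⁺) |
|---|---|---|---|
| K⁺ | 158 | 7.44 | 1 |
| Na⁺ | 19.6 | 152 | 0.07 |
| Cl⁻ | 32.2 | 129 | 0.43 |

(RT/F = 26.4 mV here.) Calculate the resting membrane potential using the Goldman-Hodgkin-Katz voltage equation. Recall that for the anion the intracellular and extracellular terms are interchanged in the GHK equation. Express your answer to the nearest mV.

-50 mV

Vm = 26.4 · ln[(Σ P·[cation]ₒ + Σ P·[anion]ᵢ) / (Σ P·[cation]ᵢ + Σ P·[anion]ₒ)]
Numerator = 1×7.44 + 0.07×152 + 0.43×32.2 = 31.93
Denominator = 1×158 + 0.07×19.6 + 0.43×129 = 214.8
Vm = 26.4 · ln(0.1486) = 26.4 × (-1.9065) = -50.33 mV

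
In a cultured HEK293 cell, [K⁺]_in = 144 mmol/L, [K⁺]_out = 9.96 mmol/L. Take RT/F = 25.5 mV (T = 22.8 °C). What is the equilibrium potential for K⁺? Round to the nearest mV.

E = (25.5/z) · ln([K⁺]_out/[K⁺]_in) with z = +1.
= (25.5/1) · ln(9.96/144) = 25.50 · ln(0.06917)
= 25.50 · (-2.6712) = -68.12 mV

-68 mV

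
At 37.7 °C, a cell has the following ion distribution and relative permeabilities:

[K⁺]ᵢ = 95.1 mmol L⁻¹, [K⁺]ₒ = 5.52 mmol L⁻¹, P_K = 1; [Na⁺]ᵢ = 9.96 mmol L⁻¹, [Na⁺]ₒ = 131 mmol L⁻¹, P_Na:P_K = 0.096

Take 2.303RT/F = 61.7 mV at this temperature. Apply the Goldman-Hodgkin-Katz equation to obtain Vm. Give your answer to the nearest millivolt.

Vm = 61.7 · log₁₀[(Σ P·[cation]ₒ + Σ P·[anion]ᵢ) / (Σ P·[cation]ᵢ + Σ P·[anion]ₒ)]
Numerator = 1×5.52 + 0.096×131 = 18.1
Denominator = 1×95.1 + 0.096×9.96 = 96.06
Vm = 61.7 · log₁₀(0.18839) = 61.7 × (-0.7249) = -44.73 mV

-45 mV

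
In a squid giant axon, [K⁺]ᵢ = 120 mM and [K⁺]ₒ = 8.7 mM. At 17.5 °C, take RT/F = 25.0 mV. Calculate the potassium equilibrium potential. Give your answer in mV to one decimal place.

-65.6 mV

E = (25.0/z) · ln([K⁺]_out/[K⁺]_in) with z = +1.
= (25.0/1) · ln(8.7/120) = 25.00 · ln(0.0725)
= 25.00 · (-2.6242) = -65.60 mV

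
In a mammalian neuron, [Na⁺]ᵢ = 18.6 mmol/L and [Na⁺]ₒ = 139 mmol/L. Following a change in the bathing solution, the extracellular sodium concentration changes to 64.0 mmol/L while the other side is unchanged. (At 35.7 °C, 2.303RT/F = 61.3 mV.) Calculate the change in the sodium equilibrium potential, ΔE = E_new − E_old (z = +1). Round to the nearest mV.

-21 mV

E_old = (61.3/1)·log₁₀(139/18.6) = 53.55 mV
E_new = (61.3/1)·log₁₀(64.0/18.6) = 32.90 mV
ΔE = 32.90 − (53.55) = -20.65 mV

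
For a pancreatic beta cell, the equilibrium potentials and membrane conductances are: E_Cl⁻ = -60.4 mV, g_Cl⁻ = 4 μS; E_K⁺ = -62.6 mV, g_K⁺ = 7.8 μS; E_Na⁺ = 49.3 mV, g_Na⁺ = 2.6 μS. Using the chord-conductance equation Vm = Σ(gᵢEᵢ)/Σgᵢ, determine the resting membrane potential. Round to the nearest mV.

Σ gᵢEᵢ = 4·(-60.4) + 7.8·(-62.6) + 2.6·(49.3) = -601.70
Σ gᵢ = 4 + 7.8 + 2.6 = 14.4
Vm = -601.70 / 14.4 = -41.78 mV

-42 mV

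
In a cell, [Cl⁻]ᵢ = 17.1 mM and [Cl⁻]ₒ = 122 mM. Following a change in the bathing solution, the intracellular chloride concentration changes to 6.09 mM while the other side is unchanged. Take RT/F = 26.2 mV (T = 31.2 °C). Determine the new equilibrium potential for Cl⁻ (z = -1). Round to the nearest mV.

-79 mV

After the shift: [Cl⁻]_out = 122, [Cl⁻]_in = 6.09 mM.
E_new = (26.2/-1)·ln(122/6.09) = -26.20 · (2.9974) = -78.53 mV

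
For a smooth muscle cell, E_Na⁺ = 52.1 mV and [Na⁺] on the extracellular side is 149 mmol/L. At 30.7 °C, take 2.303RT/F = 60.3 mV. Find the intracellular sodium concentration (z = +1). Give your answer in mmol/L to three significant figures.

20.4 mmol/L

Nernst: E = (60.3/1) · log₁₀([out]/[in]), so log₁₀([out]/[in]) = 52.1 × 1 / 60.3 = 0.8640.
[out]/[in] = 10^(0.8640) = 7.312.
[in] = 149 / 7.312 = 20.38 mmol/L.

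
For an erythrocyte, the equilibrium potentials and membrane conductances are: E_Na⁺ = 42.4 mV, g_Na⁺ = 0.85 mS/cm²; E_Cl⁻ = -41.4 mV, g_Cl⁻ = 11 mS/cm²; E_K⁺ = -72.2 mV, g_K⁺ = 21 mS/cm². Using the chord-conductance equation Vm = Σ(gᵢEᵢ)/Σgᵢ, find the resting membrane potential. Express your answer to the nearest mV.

-59 mV

Σ gᵢEᵢ = 0.85·(42.4) + 11·(-41.4) + 21·(-72.2) = -1935.56
Σ gᵢ = 0.85 + 11 + 21 = 32.85
Vm = -1935.56 / 32.85 = -58.92 mV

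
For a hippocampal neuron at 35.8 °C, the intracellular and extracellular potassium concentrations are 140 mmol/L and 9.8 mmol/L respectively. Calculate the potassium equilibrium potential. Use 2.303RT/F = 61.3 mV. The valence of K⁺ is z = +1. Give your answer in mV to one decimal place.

-70.8 mV

E = (61.3/z) · log₁₀([K⁺]_out/[K⁺]_in) with z = +1.
= (61.3/1) · log₁₀(9.8/140) = 61.30 · log₁₀(0.07)
= 61.30 · (-1.1549) = -70.80 mV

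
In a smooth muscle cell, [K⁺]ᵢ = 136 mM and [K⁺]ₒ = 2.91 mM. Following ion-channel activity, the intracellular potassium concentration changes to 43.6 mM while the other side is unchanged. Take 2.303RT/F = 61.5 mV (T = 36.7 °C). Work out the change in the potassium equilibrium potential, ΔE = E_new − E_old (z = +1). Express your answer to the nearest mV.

E_old = (61.5/1)·log₁₀(2.91/136) = -102.68 mV
E_new = (61.5/1)·log₁₀(2.91/43.6) = -72.30 mV
ΔE = -72.30 − (-102.68) = 30.38 mV

30 mV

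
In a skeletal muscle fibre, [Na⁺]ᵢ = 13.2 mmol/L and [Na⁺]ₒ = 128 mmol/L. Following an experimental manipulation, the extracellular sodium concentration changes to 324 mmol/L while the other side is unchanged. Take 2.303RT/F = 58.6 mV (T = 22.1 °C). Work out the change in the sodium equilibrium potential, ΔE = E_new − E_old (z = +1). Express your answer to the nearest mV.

24 mV

E_old = (58.6/1)·log₁₀(128/13.2) = 57.82 mV
E_new = (58.6/1)·log₁₀(324/13.2) = 81.45 mV
ΔE = 81.45 − (57.82) = 23.64 mV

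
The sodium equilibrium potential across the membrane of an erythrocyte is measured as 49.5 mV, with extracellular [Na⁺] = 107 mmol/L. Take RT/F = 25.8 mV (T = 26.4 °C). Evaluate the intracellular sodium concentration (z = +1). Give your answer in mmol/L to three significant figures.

Nernst: E = (25.8/1) · ln([out]/[in]), so ln([out]/[in]) = 49.5 × 1 / 25.8 = 1.9186.
[out]/[in] = e^(1.9186) = 6.811.
[in] = 107 / 6.811 = 15.71 mmol/L.

15.7 mmol/L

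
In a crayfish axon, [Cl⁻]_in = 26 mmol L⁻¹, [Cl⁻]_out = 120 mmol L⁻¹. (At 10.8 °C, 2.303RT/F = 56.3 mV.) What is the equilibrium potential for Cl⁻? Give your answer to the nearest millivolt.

-37 mV

E = (56.3/z) · log₁₀([Cl⁻]_out/[Cl⁻]_in) with z = -1.
For an anion, dividing by z = -1 reverses the sign.
= (56.3/-1) · log₁₀(120/26) = -56.30 · log₁₀(4.615)
= -56.30 · (0.6642) = -37.39 mV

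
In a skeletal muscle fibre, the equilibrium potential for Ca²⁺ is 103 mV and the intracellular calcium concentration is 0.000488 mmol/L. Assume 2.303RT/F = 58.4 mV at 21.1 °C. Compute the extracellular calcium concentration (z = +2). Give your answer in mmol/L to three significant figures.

1.64 mmol/L

Nernst: E = (58.4/2) · log₁₀([out]/[in]), so log₁₀([out]/[in]) = 103.0 × 2 / 58.4 = 3.5274.
[out]/[in] = 10^(3.5274) = 3368.
[out] = 3368 × 0.000488 = 1.644 mmol/L.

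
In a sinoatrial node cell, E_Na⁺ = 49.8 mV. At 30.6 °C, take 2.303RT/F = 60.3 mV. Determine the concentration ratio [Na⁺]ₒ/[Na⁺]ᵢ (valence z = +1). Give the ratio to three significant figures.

6.70

log₁₀([out]/[in]) = E·z/(60.3) = 49.8 × 1 / 60.3 = 0.8259
[out]/[in] = 10^(0.8259) = 6.697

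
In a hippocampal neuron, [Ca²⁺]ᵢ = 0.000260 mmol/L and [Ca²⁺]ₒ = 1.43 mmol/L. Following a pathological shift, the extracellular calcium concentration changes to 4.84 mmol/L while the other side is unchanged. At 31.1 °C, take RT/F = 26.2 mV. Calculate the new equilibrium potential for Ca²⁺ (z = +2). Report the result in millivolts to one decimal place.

128.8 mV

After the shift: [Ca²⁺]_out = 4.84, [Ca²⁺]_in = 0.000260 mmol/L.
E_new = (26.2/2)·ln(4.84/0.000260) = 13.10 · (9.8317) = 128.80 mV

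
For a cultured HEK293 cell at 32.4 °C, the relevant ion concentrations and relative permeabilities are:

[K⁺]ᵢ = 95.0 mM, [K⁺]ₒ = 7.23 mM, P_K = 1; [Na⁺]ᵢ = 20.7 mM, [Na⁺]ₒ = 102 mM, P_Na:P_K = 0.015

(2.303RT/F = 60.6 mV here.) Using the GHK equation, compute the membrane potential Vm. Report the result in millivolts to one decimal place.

Vm = 60.6 · log₁₀[(Σ P·[cation]ₒ + Σ P·[anion]ᵢ) / (Σ P·[cation]ᵢ + Σ P·[anion]ₒ)]
Numerator = 1×7.23 + 0.015×102 = 8.76
Denominator = 1×95.0 + 0.015×20.7 = 95.31
Vm = 60.6 · log₁₀(0.09191) = 60.6 × (-1.0366) = -62.82 mV

-62.8 mV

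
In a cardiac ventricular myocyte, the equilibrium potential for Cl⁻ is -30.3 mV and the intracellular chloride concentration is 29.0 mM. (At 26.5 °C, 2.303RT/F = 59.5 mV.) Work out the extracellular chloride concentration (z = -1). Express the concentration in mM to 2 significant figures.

94 mM

Nernst: E = (59.5/-1) · log₁₀([out]/[in]), so log₁₀([out]/[in]) = -30.3 × -1 / 59.5 = 0.5092.
[out]/[in] = 10^(0.5092) = 3.23.
[out] = 3.23 × 29.0 = 93.68 mM.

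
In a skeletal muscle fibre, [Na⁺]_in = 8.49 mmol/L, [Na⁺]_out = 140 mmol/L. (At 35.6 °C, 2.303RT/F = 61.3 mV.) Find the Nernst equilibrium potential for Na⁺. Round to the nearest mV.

75 mV

E = (61.3/z) · log₁₀([Na⁺]_out/[Na⁺]_in) with z = +1.
= (61.3/1) · log₁₀(140/8.49) = 61.30 · log₁₀(16.49)
= 61.30 · (1.2172) = 74.62 mV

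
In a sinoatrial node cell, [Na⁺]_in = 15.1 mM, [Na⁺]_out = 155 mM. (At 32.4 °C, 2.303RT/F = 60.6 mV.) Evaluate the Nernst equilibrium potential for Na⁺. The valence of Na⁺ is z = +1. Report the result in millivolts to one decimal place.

61.3 mV

E = (60.6/z) · log₁₀([Na⁺]_out/[Na⁺]_in) with z = +1.
= (60.6/1) · log₁₀(155/15.1) = 60.60 · log₁₀(10.26)
= 60.60 · (1.0114) = 61.29 mV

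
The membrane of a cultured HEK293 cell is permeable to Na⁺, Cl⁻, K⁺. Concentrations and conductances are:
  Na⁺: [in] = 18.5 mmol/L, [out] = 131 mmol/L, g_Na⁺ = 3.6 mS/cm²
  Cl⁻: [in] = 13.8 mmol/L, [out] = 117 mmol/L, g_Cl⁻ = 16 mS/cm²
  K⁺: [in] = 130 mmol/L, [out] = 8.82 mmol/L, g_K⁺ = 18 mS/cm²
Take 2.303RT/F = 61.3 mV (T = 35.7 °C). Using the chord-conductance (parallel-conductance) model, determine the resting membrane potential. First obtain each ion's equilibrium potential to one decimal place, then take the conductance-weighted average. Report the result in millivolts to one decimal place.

-53.5 mV

E_Na⁺ = (61.3/1)·log₁₀(131/18.5) = 52.1 mV
E_Cl⁻ = (61.3/-1)·log₁₀(117/13.8) = -56.9 mV
E_K⁺ = (61.3/1)·log₁₀(8.82/130) = -71.6 mV
Vm = (Σ gᵢEᵢ)/(Σ gᵢ) = (3.6·52.1 + 16·-56.9 + 18·-71.6) / (3.6 + 16 + 18)
= -2011.64 / 37.6 = -53.50 mV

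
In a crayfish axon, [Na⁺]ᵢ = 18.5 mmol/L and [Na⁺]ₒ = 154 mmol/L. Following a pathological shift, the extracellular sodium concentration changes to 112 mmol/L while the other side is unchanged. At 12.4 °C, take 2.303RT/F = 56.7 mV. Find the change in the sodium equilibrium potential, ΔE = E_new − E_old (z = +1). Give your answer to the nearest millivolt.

-8 mV

E_old = (56.7/1)·log₁₀(154/18.5) = 52.18 mV
E_new = (56.7/1)·log₁₀(112/18.5) = 44.34 mV
ΔE = 44.34 − (52.18) = -7.84 mV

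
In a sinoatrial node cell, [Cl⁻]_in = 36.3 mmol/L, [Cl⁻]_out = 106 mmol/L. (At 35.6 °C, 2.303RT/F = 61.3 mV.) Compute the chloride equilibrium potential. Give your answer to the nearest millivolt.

E = (61.3/z) · log₁₀([Cl⁻]_out/[Cl⁻]_in) with z = -1.
For an anion, dividing by z = -1 reverses the sign.
= (61.3/-1) · log₁₀(106/36.3) = -61.30 · log₁₀(2.92)
= -61.30 · (0.4654) = -28.53 mV

-29 mV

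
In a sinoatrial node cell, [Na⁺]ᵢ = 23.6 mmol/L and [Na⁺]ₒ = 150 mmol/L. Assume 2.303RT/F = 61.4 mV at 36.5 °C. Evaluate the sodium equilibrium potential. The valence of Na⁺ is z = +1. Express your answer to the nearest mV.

E = (61.4/z) · log₁₀([Na⁺]_out/[Na⁺]_in) with z = +1.
= (61.4/1) · log₁₀(150/23.6) = 61.40 · log₁₀(6.356)
= 61.40 · (0.8032) = 49.32 mV

49 mV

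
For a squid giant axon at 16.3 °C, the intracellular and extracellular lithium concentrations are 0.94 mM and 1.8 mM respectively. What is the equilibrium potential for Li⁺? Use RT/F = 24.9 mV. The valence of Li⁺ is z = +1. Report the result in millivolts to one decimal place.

16.2 mV

E = (24.9/z) · ln([Li⁺]_out/[Li⁺]_in) with z = +1.
= (24.9/1) · ln(1.8/0.94) = 24.90 · ln(1.915)
= 24.90 · (0.6497) = 16.18 mV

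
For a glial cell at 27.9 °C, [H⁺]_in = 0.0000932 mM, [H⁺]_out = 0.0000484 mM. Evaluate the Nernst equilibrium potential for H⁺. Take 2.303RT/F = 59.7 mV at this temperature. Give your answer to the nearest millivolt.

E = (59.7/z) · log₁₀([H⁺]_out/[H⁺]_in) with z = +1.
= (59.7/1) · log₁₀(0.0000484/0.0000932) = 59.70 · log₁₀(0.5193)
= 59.70 · (-0.2846) = -16.99 mV

-17 mV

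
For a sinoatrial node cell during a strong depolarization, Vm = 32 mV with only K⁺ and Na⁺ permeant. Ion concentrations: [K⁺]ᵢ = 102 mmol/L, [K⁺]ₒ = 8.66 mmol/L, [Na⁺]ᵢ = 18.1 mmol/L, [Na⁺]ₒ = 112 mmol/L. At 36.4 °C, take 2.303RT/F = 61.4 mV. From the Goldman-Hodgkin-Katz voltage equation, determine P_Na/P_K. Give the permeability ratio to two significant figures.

Let α = P_Na/P_K. GHK: Vm = 61.4·log₁₀[(Kₒ + α·Naₒ)/(Kᵢ + α·Naᵢ)].
10^(Vm/61.4) = 10^(32.0/61.4) = 3.3203
So 3.3203·(Kᵢ + α·Naᵢ) = Kₒ + α·Naₒ → α = (3.3203·102.0 − 8.66) / (112.0 − 3.3203·18.1)
α = (338.7 − 8.66) / (112.0 − 60.1) = 330/51.9 = 6.358

6.4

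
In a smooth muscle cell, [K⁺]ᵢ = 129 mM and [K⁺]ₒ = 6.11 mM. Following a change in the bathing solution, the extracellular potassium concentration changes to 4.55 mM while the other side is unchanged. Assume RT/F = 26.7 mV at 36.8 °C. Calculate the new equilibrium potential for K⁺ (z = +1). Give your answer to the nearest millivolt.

After the shift: [K⁺]_out = 4.55, [K⁺]_in = 129 mM.
E_new = (26.7/1)·ln(4.55/129) = 26.70 · (-3.3447) = -89.30 mV

-89 mV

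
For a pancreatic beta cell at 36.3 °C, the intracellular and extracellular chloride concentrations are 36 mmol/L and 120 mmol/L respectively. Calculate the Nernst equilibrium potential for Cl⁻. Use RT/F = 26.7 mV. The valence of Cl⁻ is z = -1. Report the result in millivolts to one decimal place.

-32.1 mV

E = (26.7/z) · ln([Cl⁻]_out/[Cl⁻]_in) with z = -1.
For an anion, dividing by z = -1 reverses the sign.
= (26.7/-1) · ln(120/36) = -26.70 · ln(3.333)
= -26.70 · (1.2040) = -32.15 mV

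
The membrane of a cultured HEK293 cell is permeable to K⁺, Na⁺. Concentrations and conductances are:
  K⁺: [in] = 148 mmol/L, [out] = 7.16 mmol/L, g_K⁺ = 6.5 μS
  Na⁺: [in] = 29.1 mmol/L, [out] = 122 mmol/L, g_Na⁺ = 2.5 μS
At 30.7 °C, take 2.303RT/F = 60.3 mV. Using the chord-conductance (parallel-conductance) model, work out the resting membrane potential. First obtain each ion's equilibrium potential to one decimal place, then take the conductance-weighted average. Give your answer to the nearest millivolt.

E_K⁺ = (60.3/1)·log₁₀(7.16/148) = -79.3 mV
E_Na⁺ = (60.3/1)·log₁₀(122/29.1) = 37.5 mV
Vm = (Σ gᵢEᵢ)/(Σ gᵢ) = (6.5·-79.3 + 2.5·37.5) / (6.5 + 2.5)
= -421.70 / 9 = -46.86 mV

-47 mV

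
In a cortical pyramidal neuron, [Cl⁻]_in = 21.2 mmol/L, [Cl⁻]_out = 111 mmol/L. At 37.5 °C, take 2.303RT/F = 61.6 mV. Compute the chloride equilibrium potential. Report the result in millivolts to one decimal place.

-44.3 mV

E = (61.6/z) · log₁₀([Cl⁻]_out/[Cl⁻]_in) with z = -1.
For an anion, dividing by z = -1 reverses the sign.
= (61.6/-1) · log₁₀(111/21.2) = -61.60 · log₁₀(5.236)
= -61.60 · (0.7190) = -44.29 mV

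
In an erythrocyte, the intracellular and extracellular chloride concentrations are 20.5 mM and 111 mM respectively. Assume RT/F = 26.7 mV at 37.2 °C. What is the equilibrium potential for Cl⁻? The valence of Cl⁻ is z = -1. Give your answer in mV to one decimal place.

-45.1 mV

E = (26.7/z) · ln([Cl⁻]_out/[Cl⁻]_in) with z = -1.
For an anion, dividing by z = -1 reverses the sign.
= (26.7/-1) · ln(111/20.5) = -26.70 · ln(5.415)
= -26.70 · (1.6891) = -45.10 mV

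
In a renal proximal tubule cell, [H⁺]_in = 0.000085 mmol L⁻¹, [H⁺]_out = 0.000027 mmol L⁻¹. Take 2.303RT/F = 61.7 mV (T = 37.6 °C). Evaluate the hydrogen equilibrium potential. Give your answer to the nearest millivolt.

-31 mV

E = (61.7/z) · log₁₀([H⁺]_out/[H⁺]_in) with z = +1.
= (61.7/1) · log₁₀(0.000027/0.000085) = 61.70 · log₁₀(0.3176)
= 61.70 · (-0.4981) = -30.73 mV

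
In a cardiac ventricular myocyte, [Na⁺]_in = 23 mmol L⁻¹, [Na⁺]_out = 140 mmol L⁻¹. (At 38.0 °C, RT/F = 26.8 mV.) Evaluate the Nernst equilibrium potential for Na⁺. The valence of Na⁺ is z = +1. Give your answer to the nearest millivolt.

E = (26.8/z) · ln([Na⁺]_out/[Na⁺]_in) with z = +1.
= (26.8/1) · ln(140/23) = 26.80 · ln(6.087)
= 26.80 · (1.8061) = 48.40 mV

48 mV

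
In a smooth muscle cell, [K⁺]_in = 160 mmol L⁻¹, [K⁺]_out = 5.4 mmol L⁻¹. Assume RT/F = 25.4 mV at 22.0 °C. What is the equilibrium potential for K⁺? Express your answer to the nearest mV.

E = (25.4/z) · ln([K⁺]_out/[K⁺]_in) with z = +1.
= (25.4/1) · ln(5.4/160) = 25.40 · ln(0.03375)
= 25.40 · (-3.3888) = -86.07 mV

-86 mV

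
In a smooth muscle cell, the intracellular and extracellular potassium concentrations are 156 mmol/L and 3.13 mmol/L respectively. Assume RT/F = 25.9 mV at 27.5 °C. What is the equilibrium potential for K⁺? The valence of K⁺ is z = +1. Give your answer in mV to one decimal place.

E = (25.9/z) · ln([K⁺]_out/[K⁺]_in) with z = +1.
= (25.9/1) · ln(3.13/156) = 25.90 · ln(0.02006)
= 25.90 · (-3.9088) = -101.24 mV

-101.2 mV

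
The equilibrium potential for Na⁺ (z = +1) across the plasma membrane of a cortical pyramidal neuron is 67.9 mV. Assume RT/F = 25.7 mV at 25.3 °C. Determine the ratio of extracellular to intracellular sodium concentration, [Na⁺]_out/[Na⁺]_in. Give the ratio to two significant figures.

ln([out]/[in]) = E·z/(25.7) = 67.9 × 1 / 25.7 = 2.6420
[out]/[in] = e^(2.6420) = 14.04

14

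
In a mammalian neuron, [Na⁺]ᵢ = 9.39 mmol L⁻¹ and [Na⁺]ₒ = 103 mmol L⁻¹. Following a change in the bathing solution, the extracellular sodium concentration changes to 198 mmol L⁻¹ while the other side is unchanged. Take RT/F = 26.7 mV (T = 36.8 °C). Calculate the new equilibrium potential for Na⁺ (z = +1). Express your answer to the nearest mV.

After the shift: [Na⁺]_out = 198, [Na⁺]_in = 9.39 mmol L⁻¹.
E_new = (26.7/1)·ln(198/9.39) = 26.70 · (3.0486) = 81.40 mV

81 mV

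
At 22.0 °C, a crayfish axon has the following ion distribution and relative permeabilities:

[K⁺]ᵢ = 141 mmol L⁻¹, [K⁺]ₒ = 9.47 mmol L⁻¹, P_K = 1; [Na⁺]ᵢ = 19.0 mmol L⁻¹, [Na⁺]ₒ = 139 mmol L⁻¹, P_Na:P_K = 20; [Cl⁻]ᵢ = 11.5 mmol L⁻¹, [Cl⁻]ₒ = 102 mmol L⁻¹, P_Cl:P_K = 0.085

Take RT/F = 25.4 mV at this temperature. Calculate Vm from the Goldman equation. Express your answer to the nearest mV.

42 mV

Vm = 25.4 · ln[(Σ P·[cation]ₒ + Σ P·[anion]ᵢ) / (Σ P·[cation]ᵢ + Σ P·[anion]ₒ)]
Numerator = 1×9.47 + 20×139 + 0.085×11.5 = 2790
Denominator = 1×141 + 20×19.0 + 0.085×102 = 529.7
Vm = 25.4 · ln(5.2683) = 25.4 × (1.6617) = 42.21 mV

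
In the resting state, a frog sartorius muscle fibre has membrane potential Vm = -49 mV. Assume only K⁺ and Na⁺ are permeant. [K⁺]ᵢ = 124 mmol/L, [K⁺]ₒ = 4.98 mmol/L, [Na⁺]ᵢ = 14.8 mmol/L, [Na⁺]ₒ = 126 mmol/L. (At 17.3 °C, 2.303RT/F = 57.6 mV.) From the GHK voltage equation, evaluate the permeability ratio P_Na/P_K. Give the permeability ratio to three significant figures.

0.101

Let α = P_Na/P_K. GHK: Vm = 57.6·log₁₀[(Kₒ + α·Naₒ)/(Kᵢ + α·Naᵢ)].
10^(Vm/57.6) = 10^(-49.0/57.6) = 0.14103
So 0.14103·(Kᵢ + α·Naᵢ) = Kₒ + α·Naₒ → α = (0.14103·124.0 − 4.98) / (126.0 − 0.14103·14.8)
α = (17.49 − 4.98) / (126.0 − 2.087) = 12.51/123.9 = 0.1009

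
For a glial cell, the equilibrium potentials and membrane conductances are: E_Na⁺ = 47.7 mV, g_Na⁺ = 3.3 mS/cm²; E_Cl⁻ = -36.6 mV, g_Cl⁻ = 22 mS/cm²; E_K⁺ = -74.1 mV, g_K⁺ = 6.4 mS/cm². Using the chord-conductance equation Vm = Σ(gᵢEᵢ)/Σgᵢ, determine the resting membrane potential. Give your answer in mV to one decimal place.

Σ gᵢEᵢ = 3.3·(47.7) + 22·(-36.6) + 6.4·(-74.1) = -1122.03
Σ gᵢ = 3.3 + 22 + 6.4 = 31.7
Vm = -1122.03 / 31.7 = -35.40 mV

-35.4 mV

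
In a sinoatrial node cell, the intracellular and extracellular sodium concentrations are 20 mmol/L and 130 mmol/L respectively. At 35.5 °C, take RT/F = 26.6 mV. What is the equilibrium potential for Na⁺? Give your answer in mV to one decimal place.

49.8 mV

E = (26.6/z) · ln([Na⁺]_out/[Na⁺]_in) with z = +1.
= (26.6/1) · ln(130/20) = 26.60 · ln(6.5)
= 26.60 · (1.8718) = 49.79 mV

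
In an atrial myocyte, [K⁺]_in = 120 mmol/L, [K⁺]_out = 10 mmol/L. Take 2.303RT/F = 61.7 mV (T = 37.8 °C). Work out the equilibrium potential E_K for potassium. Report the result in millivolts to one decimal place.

E = (61.7/z) · log₁₀([K⁺]_out/[K⁺]_in) with z = +1.
= (61.7/1) · log₁₀(10/120) = 61.70 · log₁₀(0.08333)
= 61.70 · (-1.0792) = -66.59 mV

-66.6 mV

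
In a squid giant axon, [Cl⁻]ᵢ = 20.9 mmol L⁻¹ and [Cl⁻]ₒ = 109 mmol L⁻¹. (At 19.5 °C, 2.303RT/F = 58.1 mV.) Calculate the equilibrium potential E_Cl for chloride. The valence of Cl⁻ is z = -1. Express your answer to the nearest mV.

E = (58.1/z) · log₁₀([Cl⁻]_out/[Cl⁻]_in) with z = -1.
For an anion, dividing by z = -1 reverses the sign.
= (58.1/-1) · log₁₀(109/20.9) = -58.10 · log₁₀(5.215)
= -58.10 · (0.7173) = -41.67 mV

-42 mV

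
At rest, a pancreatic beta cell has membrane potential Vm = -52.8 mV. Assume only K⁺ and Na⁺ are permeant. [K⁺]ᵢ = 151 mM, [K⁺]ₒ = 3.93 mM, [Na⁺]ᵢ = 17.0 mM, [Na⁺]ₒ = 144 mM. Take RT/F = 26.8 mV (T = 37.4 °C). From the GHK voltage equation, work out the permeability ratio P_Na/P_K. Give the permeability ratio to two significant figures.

0.12

Let α = P_Na/P_K. GHK: Vm = 26.8·ln[(Kₒ + α·Naₒ)/(Kᵢ + α·Naᵢ)].
e^(Vm/26.8) = e^(-52.8/26.8) = 0.13944
So 0.13944·(Kᵢ + α·Naᵢ) = Kₒ + α·Naₒ → α = (0.13944·151.0 − 3.93) / (144.0 − 0.13944·17.0)
α = (21.05 − 3.93) / (144.0 − 2.37) = 17.12/141.6 = 0.1209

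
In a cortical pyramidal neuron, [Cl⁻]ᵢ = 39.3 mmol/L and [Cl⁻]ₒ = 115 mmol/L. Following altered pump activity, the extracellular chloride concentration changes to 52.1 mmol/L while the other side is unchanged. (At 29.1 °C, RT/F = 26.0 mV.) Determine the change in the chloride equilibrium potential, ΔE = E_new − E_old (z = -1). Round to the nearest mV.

21 mV

E_old = (26.0/-1)·ln(115/39.3) = -27.92 mV
E_new = (26.0/-1)·ln(52.1/39.3) = -7.33 mV
ΔE = -7.33 − (-27.92) = 20.59 mV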